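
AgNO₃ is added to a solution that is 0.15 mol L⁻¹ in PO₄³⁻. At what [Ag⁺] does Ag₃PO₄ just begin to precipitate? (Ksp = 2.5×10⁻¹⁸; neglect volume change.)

2.6×10⁻⁶ M

A salt starts to precipitate once the ion product Q reaches its Ksp.
Ag₃PO₄(s) ⇌ 3 Ag⁺(aq) + PO₄³⁻(aq)
Ksp = [Ag⁺]^3[PO₄³⁻] = [Ag⁺]^3(0.15)
[Ag⁺]^3 = 2.5×10⁻¹⁸ / (0.15) = 1.7×10⁻¹⁷
[Ag⁺] = 2.6×10⁻⁶ mol L⁻¹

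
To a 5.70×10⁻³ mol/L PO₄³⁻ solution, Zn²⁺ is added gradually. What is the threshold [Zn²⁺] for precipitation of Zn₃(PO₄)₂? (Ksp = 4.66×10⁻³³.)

5.23×10⁻¹⁰ M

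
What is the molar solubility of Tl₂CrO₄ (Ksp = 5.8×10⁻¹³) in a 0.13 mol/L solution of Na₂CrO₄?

1.1×10⁻⁶ M

Tl₂CrO₄(s) ⇌ 2 Tl⁺(aq) + CrO₄²⁻(aq)
CrO₄²⁻ is already present at 0.13 mol/L. If s mol/L of Tl₂CrO₄ dissolves, [Tl⁺] = 2s while [CrO₄²⁻] ≈ 0.13 mol/L.
Ksp = [Tl⁺]^2[CrO₄²⁻] = (2s)^2(0.13)
(2s)^2 = 5.8×10⁻¹³ / (0.13) = 4.5×10⁻¹²
s = 1.1×10⁻⁶ mol/L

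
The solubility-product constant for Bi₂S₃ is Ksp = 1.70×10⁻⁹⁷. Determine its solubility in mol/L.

1.74×10⁻²⁰ M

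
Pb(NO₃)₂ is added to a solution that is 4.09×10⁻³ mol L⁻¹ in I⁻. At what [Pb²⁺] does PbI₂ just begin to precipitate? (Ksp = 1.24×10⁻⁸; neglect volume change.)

7.41×10⁻⁴ M

The threshold for precipitation is Q = Ksp.
PbI₂(s) ⇌ Pb²⁺(aq) + 2 I⁻(aq)
Ksp = [Pb²⁺][I⁻]^2 = [Pb²⁺](4.09×10⁻³)^2
[Pb²⁺] = 1.24×10⁻⁸ / (4.09×10⁻³)^2 = 7.41×10⁻⁴
[Pb²⁺] = 7.41×10⁻⁴ mol L⁻¹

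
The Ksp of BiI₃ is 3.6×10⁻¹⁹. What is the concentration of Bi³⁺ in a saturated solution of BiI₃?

1.1×10⁻⁵ M

BiI₃(s) ⇌ Bi³⁺(aq) + 3 I⁻(aq)
If s mol/L of BiI₃ dissolves, [Bi³⁺] = s and [I⁻] = 3s.
Ksp = [Bi³⁺][I⁻]^3 = s · (3s)^3 = 27s^4 = 3.6×10⁻¹⁹
s = 1.1×10⁻⁵ mol L⁻¹
[Bi³⁺] = s = 1.1×10⁻⁵ mol L⁻¹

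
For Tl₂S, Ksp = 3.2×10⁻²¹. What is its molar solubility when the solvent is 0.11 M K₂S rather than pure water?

8.5×10⁻¹¹ M

Tl₂S(s) ⇌ 2 Tl⁺(aq) + S²⁻(aq)
The solution already contains S²⁻ at 0.11 M. Let s be the molar solubility of Tl₂S.
[S²⁻] ≈ 0.11 M (common ion dominates); [Tl⁺] = 2s.
Ksp = [Tl⁺]^2[S²⁻] = (2s)^2(0.11)
(2s)^2 = 3.2×10⁻²¹ / (0.11) = 2.9×10⁻²⁰
s = 8.5×10⁻¹¹ M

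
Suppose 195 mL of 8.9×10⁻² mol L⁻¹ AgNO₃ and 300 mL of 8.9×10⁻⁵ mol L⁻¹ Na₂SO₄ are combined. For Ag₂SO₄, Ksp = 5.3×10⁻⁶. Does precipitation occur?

No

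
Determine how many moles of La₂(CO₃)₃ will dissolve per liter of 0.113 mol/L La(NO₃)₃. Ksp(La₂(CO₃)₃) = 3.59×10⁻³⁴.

1.01×10⁻¹¹ M

La₂(CO₃)₃(s) ⇌ 2 La³⁺(aq) + 3 CO₃²⁻(aq)
La³⁺ is already present at 0.113 mol/L. If s mol/L of La₂(CO₃)₃ dissolves, [CO₃²⁻] = 3s while [La³⁺] ≈ 0.113 mol/L.
Ksp = [La³⁺]^2[CO₃²⁻]^3 = (0.113)^2(3s)^3
(3s)^3 = 3.59×10⁻³⁴ / (0.113)^2 = 2.81×10⁻³²
s = 1.01×10⁻¹¹ mol/L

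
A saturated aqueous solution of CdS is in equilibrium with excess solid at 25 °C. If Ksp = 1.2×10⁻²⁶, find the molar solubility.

1.1×10⁻¹³ M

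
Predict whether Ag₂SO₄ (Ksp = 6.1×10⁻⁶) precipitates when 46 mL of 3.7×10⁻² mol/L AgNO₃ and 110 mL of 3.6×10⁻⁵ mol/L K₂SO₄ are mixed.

The combined volume is 156 mL.
[Ag⁺] = (3.7×10⁻²)(46)/156 = 1.1×10⁻² mol/L
[SO₄²⁻] = (3.6×10⁻⁵)(110)/156 = 2.5×10⁻⁵ mol/L
Q = [Ag⁺]^2[SO₄²⁻] = 3.0×10⁻⁹
Since Q (3.0×10⁻⁹) is less than Ksp (6.1×10⁻⁶), no Ag₂SO₄ precipitates.

No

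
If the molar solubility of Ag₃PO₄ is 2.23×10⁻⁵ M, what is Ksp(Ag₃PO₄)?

Ksp = 6.68×10⁻¹⁸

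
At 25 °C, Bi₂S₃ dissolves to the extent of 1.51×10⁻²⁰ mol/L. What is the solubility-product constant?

Bi₂S₃(s) ⇌ 2 Bi³⁺(aq) + 3 S²⁻(aq)
If s mol/L of Bi₂S₃ dissolves, [Bi³⁺] = 2s and [S²⁻] = 3s.
Ksp = [Bi³⁺]^2[S²⁻]^3 = (2s)^2 · (3s)^3 = 108s^5
Ksp = 108 × (1.51×10⁻²⁰)^5 = 8.48×10⁻⁹⁸

Ksp = 8.48×10⁻⁹⁸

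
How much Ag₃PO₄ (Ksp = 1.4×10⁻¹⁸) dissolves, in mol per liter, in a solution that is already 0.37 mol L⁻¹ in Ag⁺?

2.8×10⁻¹⁷ M

Ag₃PO₄(s) ⇌ 3 Ag⁺(aq) + PO₄³⁻(aq)
Let s be the solubility of Ag₃PO₄ here. The common ion gives [Ag⁺] ≈ 0.37 mol L⁻¹, and [PO₄³⁻] = s.
Ksp = [Ag⁺]^3[PO₄³⁻] = (0.37)^3s
s = 1.4×10⁻¹⁸ / (0.37)^3 = 2.8×10⁻¹⁷
s = 2.8×10⁻¹⁷ mol L⁻¹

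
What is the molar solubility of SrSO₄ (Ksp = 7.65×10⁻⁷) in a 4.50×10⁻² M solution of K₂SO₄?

1.70×10⁻⁵ M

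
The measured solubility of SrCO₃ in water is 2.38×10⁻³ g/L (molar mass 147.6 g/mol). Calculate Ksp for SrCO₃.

Ksp = 2.60×10⁻¹⁰

Convert to molarity: s = 2.38×10⁻³ / 147.6 = 1.6125×10⁻⁵ mol/L
SrCO₃(s) ⇌ Sr²⁺(aq) + CO₃²⁻(aq)
For each mole of SrCO₃ that dissolves per liter, [Sr²⁺] = s and [CO₃²⁻] = s; let s denote this solubility.
Ksp = [Sr²⁺][CO₃²⁻] = s · s = s^2
Ksp = (1.6125×10⁻⁵)^2 = 2.60×10⁻¹⁰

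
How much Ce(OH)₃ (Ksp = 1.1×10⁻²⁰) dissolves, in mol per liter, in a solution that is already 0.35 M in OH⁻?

Ce(OH)₃(s) ⇌ Ce³⁺(aq) + 3 OH⁻(aq)
The solution already contains OH⁻ at 0.35 M. Let s be the molar solubility of Ce(OH)₃.
[OH⁻] ≈ 0.35 M (common ion dominates); [Ce³⁺] = s.
Ksp = [Ce³⁺][OH⁻]^3 = s(0.35)^3
s = 1.1×10⁻²⁰ / (0.35)^3 = 2.6×10⁻¹⁹
s = 2.6×10⁻¹⁹ M

2.6×10⁻¹⁹ M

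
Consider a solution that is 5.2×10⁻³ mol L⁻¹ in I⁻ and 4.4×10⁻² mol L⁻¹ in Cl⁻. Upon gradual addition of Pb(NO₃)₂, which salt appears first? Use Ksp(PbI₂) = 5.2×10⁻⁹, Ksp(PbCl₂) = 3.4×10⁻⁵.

PbI₂

Precipitation of each salt begins when its ion product equals Ksp.
For PbI₂: [Pb²⁺] = (Ksp/[I⁻]^2) = 1.9×10⁻⁴ mol L⁻¹
For PbCl₂: [Pb²⁺] = (Ksp/[Cl⁻]^2) = 1.8×10⁻² mol L⁻¹
PbI₂ requires the lower [Pb²⁺], so it precipitates first.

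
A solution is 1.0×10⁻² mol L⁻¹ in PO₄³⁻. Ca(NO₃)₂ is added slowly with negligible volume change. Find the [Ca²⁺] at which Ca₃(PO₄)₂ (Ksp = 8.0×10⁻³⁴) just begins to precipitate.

2.0×10⁻¹⁰ M

Precipitation of each salt begins when its ion product equals Ksp.
Ca₃(PO₄)₂(s) ⇌ 3 Ca²⁺(aq) + 2 PO₄³⁻(aq)
Ksp = [Ca²⁺]^3[PO₄³⁻]^2 = [Ca²⁺]^3(1.0×10⁻²)^2
[Ca²⁺]^3 = 8.0×10⁻³⁴ / (1.0×10⁻²)^2 = 8.0×10⁻³⁰
[Ca²⁺] = 2.0×10⁻¹⁰ mol L⁻¹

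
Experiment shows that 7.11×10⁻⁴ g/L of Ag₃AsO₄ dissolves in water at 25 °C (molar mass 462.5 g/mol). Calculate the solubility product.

Convert to molarity: s = 7.11×10⁻⁴ / 462.5 = 1.5373×10⁻⁶ mol/L
Ag₃AsO₄(s) ⇌ 3 Ag⁺(aq) + AsO₄³⁻(aq)
Call the molar solubility s, so that [Ag⁺] = 3s and [AsO₄³⁻] = s.
Ksp = [Ag⁺]^3[AsO₄³⁻] = (3s)^3 · s = 27s^4
Ksp = 27 × (1.5373×10⁻⁶)^4 = 1.51×10⁻²²

Ksp = 1.51×10⁻²²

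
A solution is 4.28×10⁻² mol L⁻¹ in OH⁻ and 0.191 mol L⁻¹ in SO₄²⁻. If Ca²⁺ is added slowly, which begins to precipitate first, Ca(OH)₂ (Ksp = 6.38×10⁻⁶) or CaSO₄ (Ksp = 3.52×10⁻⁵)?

A salt starts to precipitate once the ion product Q reaches its Ksp.
For Ca(OH)₂: [Ca²⁺] = (Ksp/[OH⁻]^2) = 3.48×10⁻³ mol L⁻¹
For CaSO₄: [Ca²⁺] = (Ksp/[SO₄²⁻]) = 1.84×10⁻⁴ mol L⁻¹
CaSO₄ requires the lower [Ca²⁺], so it precipitates first.

CaSO₄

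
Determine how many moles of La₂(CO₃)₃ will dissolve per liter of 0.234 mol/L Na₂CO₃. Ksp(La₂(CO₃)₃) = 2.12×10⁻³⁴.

6.43×10⁻¹⁷ M

La₂(CO₃)₃(s) ⇌ 2 La³⁺(aq) + 3 CO₃²⁻(aq)
With CO₃²⁻ already at 0.234 mol/L and s small, take [CO₃²⁻] ≈ 0.234 mol/L and [La³⁺] = 2s.
Ksp = [La³⁺]^2[CO₃²⁻]^3 = (2s)^2(0.234)^3
(2s)^2 = 2.12×10⁻³⁴ / (0.234)^3 = 1.65×10⁻³²
s = 6.43×10⁻¹⁷ mol/L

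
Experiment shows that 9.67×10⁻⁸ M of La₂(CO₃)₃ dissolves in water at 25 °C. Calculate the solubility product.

Ksp = 9.13×10⁻³⁴

La₂(CO₃)₃(s) ⇌ 2 La³⁺(aq) + 3 CO₃²⁻(aq)
Let s be the molar solubility. Then [La³⁺] = 2s and [CO₃²⁻] = 3s.
Ksp = [La³⁺]^2[CO₃²⁻]^3 = (2s)^2 · (3s)^3 = 108s^5
Ksp = 108 × (9.67×10⁻⁸)^5 = 9.13×10⁻³⁴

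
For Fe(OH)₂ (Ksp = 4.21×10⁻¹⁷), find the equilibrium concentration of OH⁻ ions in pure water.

4.38×10⁻⁶ M

Fe(OH)₂(s) ⇌ Fe²⁺(aq) + 2 OH⁻(aq)
For each mole of Fe(OH)₂ that dissolves per liter, [Fe²⁺] = s and [OH⁻] = 2s; let s denote this solubility.
Ksp = [Fe²⁺][OH⁻]^2 = s · (2s)^2 = 4s^3 = 4.21×10⁻¹⁷
s = 2.19×10⁻⁶ M
[OH⁻] = 2s = 4.38×10⁻⁶ M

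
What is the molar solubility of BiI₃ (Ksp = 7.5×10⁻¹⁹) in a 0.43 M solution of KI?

9.4×10⁻¹⁸ M

BiI₃(s) ⇌ Bi³⁺(aq) + 3 I⁻(aq)
Let s be the solubility of BiI₃ here. The common ion gives [I⁻] ≈ 0.43 M, and [Bi³⁺] = s.
Ksp = [Bi³⁺][I⁻]^3 = s(0.43)^3
s = 7.5×10⁻¹⁹ / (0.43)^3 = 9.4×10⁻¹⁸
s = 9.4×10⁻¹⁸ M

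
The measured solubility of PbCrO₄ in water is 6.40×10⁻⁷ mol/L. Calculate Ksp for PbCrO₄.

PbCrO₄(s) ⇌ Pb²⁺(aq) + CrO₄²⁻(aq)
With molar solubility s: [Pb²⁺] = s, [CrO₄²⁻] = s.
Ksp = [Pb²⁺][CrO₄²⁻] = s · s = s^2
Ksp = (6.40×10⁻⁷)^2 = 4.10×10⁻¹³

Ksp = 4.10×10⁻¹³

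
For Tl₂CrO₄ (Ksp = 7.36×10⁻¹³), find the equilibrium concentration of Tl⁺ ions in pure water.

1.14×10⁻⁴ M

Tl₂CrO₄(s) ⇌ 2 Tl⁺(aq) + CrO₄²⁻(aq)
If s mol/L of Tl₂CrO₄ dissolves, [Tl⁺] = 2s and [CrO₄²⁻] = s.
Ksp = [Tl⁺]^2[CrO₄²⁻] = (2s)^2 · s = 4s^3 = 7.36×10⁻¹³
s = 5.69×10⁻⁵ mol L⁻¹
[Tl⁺] = 2s = 1.14×10⁻⁴ mol L⁻¹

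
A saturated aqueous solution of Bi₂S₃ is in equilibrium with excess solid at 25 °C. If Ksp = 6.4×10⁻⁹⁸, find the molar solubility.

1.4×10⁻²⁰ M

Bi₂S₃(s) ⇌ 2 Bi³⁺(aq) + 3 S²⁻(aq)
With molar solubility s: [Bi³⁺] = 2s, [S²⁻] = 3s.
Ksp = [Bi³⁺]^2[S²⁻]^3 = (2s)^2 · (3s)^3 = 108s^5
108s^5 = 6.4×10⁻⁹⁸  ⇒  s^5 = 5.9×10⁻¹⁰⁰
Taking the 5th root, s = 1.4×10⁻²⁰ mol L⁻¹.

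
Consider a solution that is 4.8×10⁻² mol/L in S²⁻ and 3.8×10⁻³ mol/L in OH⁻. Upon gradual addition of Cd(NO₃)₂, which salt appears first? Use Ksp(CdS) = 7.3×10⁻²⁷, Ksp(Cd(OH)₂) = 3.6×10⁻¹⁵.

CdS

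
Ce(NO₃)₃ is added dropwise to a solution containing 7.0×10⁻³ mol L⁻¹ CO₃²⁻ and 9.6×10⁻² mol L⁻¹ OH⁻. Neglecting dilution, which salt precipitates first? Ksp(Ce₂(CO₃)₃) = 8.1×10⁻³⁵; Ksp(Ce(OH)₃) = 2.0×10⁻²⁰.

Ce(OH)₃

Precipitation of each salt begins when its ion product equals Ksp.
For Ce₂(CO₃)₃: [Ce³⁺] = (Ksp/[CO₃²⁻]^3)^(1/2) = 1.5×10⁻¹⁴ mol L⁻¹
For Ce(OH)₃: [Ce³⁺] = (Ksp/[OH⁻]^3) = 2.3×10⁻¹⁷ mol L⁻¹
Since Ce(OH)₃ needs less Ce³⁺ to reach saturation, it precipitates first.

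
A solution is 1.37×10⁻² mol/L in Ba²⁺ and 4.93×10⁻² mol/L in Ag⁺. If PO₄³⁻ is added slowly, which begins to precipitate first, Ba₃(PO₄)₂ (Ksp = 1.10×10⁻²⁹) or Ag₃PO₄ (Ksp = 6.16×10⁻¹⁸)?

Each salt precipitates once Q = Ksp for that salt.
For Ba₃(PO₄)₂: [PO₄³⁻] = (Ksp/[Ba²⁺]^3)^(1/2) = 2.07×10⁻¹² mol/L
For Ag₃PO₄: [PO₄³⁻] = (Ksp/[Ag⁺]^3) = 5.14×10⁻¹⁴ mol/L
Since Ag₃PO₄ needs less PO₄³⁻ to reach saturation, it precipitates first.

Ag₃PO₄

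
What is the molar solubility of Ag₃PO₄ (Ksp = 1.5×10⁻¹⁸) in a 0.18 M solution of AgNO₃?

Ag₃PO₄(s) ⇌ 3 Ag⁺(aq) + PO₄³⁻(aq)
With Ag⁺ already at 0.18 M and s small, take [Ag⁺] ≈ 0.18 M and [PO₄³⁻] = s.
Ksp = [Ag⁺]^3[PO₄³⁻] = (0.18)^3s
s = 1.5×10⁻¹⁸ / (0.18)^3 = 2.6×10⁻¹⁶
s = 2.6×10⁻¹⁶ M

2.6×10⁻¹⁶ M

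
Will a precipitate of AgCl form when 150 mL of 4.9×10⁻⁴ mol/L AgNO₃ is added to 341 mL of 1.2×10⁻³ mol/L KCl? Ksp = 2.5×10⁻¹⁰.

Total volume after mixing = 150 + 341 = 491 mL.
[Ag⁺] = (4.9×10⁻⁴)(150)/491 = 1.5×10⁻⁴ mol/L
[Cl⁻] = (1.2×10⁻³)(341)/491 = 8.3×10⁻⁴ mol/L
Q = [Ag⁺][Cl⁻] = 1.2×10⁻⁷
Q = 1.2×10⁻⁷ > Ksp = 2.5×10⁻¹⁰, so the solution is supersaturated and AgCl precipitates.

Yes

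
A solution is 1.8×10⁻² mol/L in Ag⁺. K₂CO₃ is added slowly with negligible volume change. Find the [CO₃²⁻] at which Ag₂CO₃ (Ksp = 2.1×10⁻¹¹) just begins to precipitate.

6.5×10⁻⁸ M

Precipitation begins when Q = Ksp.
Ag₂CO₃(s) ⇌ 2 Ag⁺(aq) + CO₃²⁻(aq)
Ksp = [Ag⁺]^2[CO₃²⁻] = [CO₃²⁻](1.8×10⁻²)^2
[CO₃²⁻] = 2.1×10⁻¹¹ / (1.8×10⁻²)^2 = 6.5×10⁻⁸
[CO₃²⁻] = 6.5×10⁻⁸ mol/L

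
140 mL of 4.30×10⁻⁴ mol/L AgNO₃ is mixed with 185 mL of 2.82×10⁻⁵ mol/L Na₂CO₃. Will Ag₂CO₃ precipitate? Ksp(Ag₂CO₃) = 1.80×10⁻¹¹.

No

After mixing, V = 140 mL + 185 mL = 325 mL.
[Ag⁺] = (4.30×10⁻⁴)(140)/325 = 1.85×10⁻⁴ mol/L
[CO₃²⁻] = (2.82×10⁻⁵)(185)/325 = 1.61×10⁻⁵ mol/L
Q = [Ag⁺]^2[CO₃²⁻] = 5.51×10⁻¹³
Q < Ksp (5.51×10⁻¹³ vs 1.80×10⁻¹¹); the solution remains unsaturated and no precipitate forms.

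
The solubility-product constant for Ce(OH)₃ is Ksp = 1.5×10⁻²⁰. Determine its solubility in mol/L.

Ce(OH)₃(s) ⇌ Ce³⁺(aq) + 3 OH⁻(aq)
For each mole of Ce(OH)₃ that dissolves per liter, [Ce³⁺] = s and [OH⁻] = 3s; let s denote this solubility.
Ksp = [Ce³⁺][OH⁻]^3 = s · (3s)^3 = 27s^4
27s^4 = 1.5×10⁻²⁰  ⇒  s^4 = 5.6×10⁻²²
s = 4.9×10⁻⁶ M

4.9×10⁻⁶ M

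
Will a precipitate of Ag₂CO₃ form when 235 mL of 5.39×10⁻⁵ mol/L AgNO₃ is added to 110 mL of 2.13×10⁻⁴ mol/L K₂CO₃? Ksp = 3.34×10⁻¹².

After mixing, V = 235 mL + 110 mL = 345 mL.
[Ag⁺] = (5.39×10⁻⁵)(235)/345 = 3.67×10⁻⁵ mol/L
[CO₃²⁻] = (2.13×10⁻⁴)(110)/345 = 6.79×10⁻⁵ mol/L
Q = [Ag⁺]^2[CO₃²⁻] = 9.15×10⁻¹⁴
Q = 9.15×10⁻¹⁴ < Ksp = 3.34×10⁻¹², so the solution is unsaturated and no precipitate forms.

No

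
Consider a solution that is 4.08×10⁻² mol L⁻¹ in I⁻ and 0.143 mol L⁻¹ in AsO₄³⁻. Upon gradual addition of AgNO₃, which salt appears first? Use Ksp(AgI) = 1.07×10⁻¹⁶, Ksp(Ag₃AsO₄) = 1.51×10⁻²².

Precipitation of each salt begins when its ion product equals Ksp.
For AgI: [Ag⁺] = (Ksp/[I⁻]) = 2.62×10⁻¹⁵ mol L⁻¹
For Ag₃AsO₄: [Ag⁺] = (Ksp/[AsO₄³⁻])^(1/3) = 1.02×10⁻⁷ mol L⁻¹
Since AgI needs less Ag⁺ to reach saturation, it precipitates first.

AgI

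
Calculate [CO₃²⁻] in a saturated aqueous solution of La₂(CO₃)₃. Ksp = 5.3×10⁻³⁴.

2.6×10⁻⁷ M

La₂(CO₃)₃(s) ⇌ 2 La³⁺(aq) + 3 CO₃²⁻(aq)
Call the molar solubility s, so that [La³⁺] = 2s and [CO₃²⁻] = 3s.
Ksp = [La³⁺]^2[CO₃²⁻]^3 = (2s)^2 · (3s)^3 = 108s^5 = 5.3×10⁻³⁴
s = 8.7×10⁻⁸ M
[CO₃²⁻] = 3s = 2.6×10⁻⁷ M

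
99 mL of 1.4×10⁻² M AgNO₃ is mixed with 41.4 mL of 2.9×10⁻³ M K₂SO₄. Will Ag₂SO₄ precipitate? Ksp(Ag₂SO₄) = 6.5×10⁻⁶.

The combined volume is 140.4 mL.
[Ag⁺] = (1.4×10⁻²)(99)/140.4 = 9.9×10⁻³ M
[SO₄²⁻] = (2.9×10⁻³)(41.4)/140.4 = 8.6×10⁻⁴ M
Q = [Ag⁺]^2[SO₄²⁻] = 8.3×10⁻⁸
Q = 8.3×10⁻⁸ < Ksp = 6.5×10⁻⁶, so the solution is unsaturated and no precipitate forms.

No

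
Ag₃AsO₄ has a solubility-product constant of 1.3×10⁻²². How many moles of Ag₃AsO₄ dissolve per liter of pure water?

Ag₃AsO₄(s) ⇌ 3 Ag⁺(aq) + AsO₄³⁻(aq)
If s mol/L of Ag₃AsO₄ dissolves, [Ag⁺] = 3s and [AsO₄³⁻] = s.
Ksp = [Ag⁺]^3[AsO₄³⁻] = (3s)^3 · s = 27s^4
27s^4 = 1.3×10⁻²²  ⇒  s^4 = 4.8×10⁻²⁴
Taking the 4th root, s = 1.5×10⁻⁶ mol/L.

1.5×10⁻⁶ M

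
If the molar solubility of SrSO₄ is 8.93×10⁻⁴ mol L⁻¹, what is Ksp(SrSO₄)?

Ksp = 7.97×10⁻⁷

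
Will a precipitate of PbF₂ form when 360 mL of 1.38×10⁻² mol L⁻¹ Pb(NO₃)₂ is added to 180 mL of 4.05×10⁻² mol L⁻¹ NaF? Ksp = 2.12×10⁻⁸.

Yes

The combined volume is 540 mL.
[Pb²⁺] = (1.38×10⁻²)(360)/540 = 9.20×10⁻³ mol L⁻¹
[F⁻] = (4.05×10⁻²)(180)/540 = 1.35×10⁻² mol L⁻¹
Q = [Pb²⁺][F⁻]^2 = 1.68×10⁻⁶
Because Q > Ksp (1.68×10⁻⁶ vs 2.12×10⁻⁸), a precipitate of PbF₂ forms.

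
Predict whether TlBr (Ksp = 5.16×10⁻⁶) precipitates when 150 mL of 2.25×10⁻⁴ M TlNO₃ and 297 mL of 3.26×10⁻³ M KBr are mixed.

No

After mixing, V = 150 mL + 297 mL = 447 mL.
[Tl⁺] = (2.25×10⁻⁴)(150)/447 = 7.55×10⁻⁵ M
[Br⁻] = (3.26×10⁻³)(297)/447 = 2.17×10⁻³ M
Q = [Tl⁺][Br⁻] = 1.64×10⁻⁷
Since Q (1.64×10⁻⁷) is less than Ksp (5.16×10⁻⁶), no TlBr precipitates.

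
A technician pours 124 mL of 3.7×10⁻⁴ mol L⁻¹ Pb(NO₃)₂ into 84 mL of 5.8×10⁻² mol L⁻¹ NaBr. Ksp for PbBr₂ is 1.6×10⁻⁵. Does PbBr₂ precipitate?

Total volume after mixing = 124 + 84 = 208 mL.
[Pb²⁺] = (3.7×10⁻⁴)(124)/208 = 2.2×10⁻⁴ mol L⁻¹
[Br⁻] = (5.8×10⁻²)(84)/208 = 2.3×10⁻² mol L⁻¹
Q = [Pb²⁺][Br⁻]^2 = 1.2×10⁻⁷
Since Q (1.2×10⁻⁷) is less than Ksp (1.6×10⁻⁵), no PbBr₂ precipitates.

No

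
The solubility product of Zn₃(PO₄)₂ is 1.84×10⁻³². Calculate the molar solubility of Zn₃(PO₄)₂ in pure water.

Zn₃(PO₄)₂(s) ⇌ 3 Zn²⁺(aq) + 2 PO₄³⁻(aq)
If s mol/L of Zn₃(PO₄)₂ dissolves, [Zn²⁺] = 3s and [PO₄³⁻] = 2s.
Ksp = [Zn²⁺]^3[PO₄³⁻]^2 = (3s)^3 · (2s)^2 = 108s^5
108s^5 = 1.84×10⁻³²  ⇒  s^5 = 1.70×10⁻³⁴
s = 1.76×10⁻⁷ mol/L

1.76×10⁻⁷ M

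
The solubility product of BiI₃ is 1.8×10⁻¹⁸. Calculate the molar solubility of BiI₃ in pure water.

1.6×10⁻⁵ M

BiI₃(s) ⇌ Bi³⁺(aq) + 3 I⁻(aq)
Let s be the molar solubility. Then [Bi³⁺] = s and [I⁻] = 3s.
Ksp = [Bi³⁺][I⁻]^3 = s · (3s)^3 = 27s^4
27s^4 = 1.8×10⁻¹⁸  ⇒  s^4 = 6.7×10⁻²⁰
Taking the 4th root, s = 1.6×10⁻⁵ mol L⁻¹.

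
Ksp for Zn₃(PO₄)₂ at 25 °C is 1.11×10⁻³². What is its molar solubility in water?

Zn₃(PO₄)₂(s) ⇌ 3 Zn²⁺(aq) + 2 PO₄³⁻(aq)
For each mole of Zn₃(PO₄)₂ that dissolves per liter, [Zn²⁺] = 3s and [PO₄³⁻] = 2s; let s denote this solubility.
Ksp = [Zn²⁺]^3[PO₄³⁻]^2 = (3s)^3 · (2s)^2 = 108s^5
108s^5 = 1.11×10⁻³²  ⇒  s^5 = 1.03×10⁻³⁴
Taking the 5th root, s = 1.59×10⁻⁷ mol L⁻¹.

1.59×10⁻⁷ M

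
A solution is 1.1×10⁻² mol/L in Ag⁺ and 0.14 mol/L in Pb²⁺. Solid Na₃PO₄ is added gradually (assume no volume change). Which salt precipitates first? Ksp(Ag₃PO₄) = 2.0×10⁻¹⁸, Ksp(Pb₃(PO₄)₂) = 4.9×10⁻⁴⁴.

Pb₃(PO₄)₂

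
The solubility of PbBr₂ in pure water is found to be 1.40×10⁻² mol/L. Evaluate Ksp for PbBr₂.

Ksp = 1.10×10⁻⁵

PbBr₂(s) ⇌ Pb²⁺(aq) + 2 Br⁻(aq)
For each mole of PbBr₂ that dissolves per liter, [Pb²⁺] = s and [Br⁻] = 2s; let s denote this solubility.
Ksp = [Pb²⁺][Br⁻]^2 = s · (2s)^2 = 4s^3
Ksp = 4 × (1.40×10⁻²)^3 = 1.10×10⁻⁵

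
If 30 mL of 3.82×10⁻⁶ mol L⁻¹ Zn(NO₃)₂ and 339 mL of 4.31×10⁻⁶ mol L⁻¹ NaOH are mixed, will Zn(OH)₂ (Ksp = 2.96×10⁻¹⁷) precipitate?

After mixing, V = 30 mL + 339 mL = 369 mL.
[Zn²⁺] = (3.82×10⁻⁶)(30)/369 = 3.11×10⁻⁷ mol L⁻¹
[OH⁻] = (4.31×10⁻⁶)(339)/369 = 3.96×10⁻⁶ mol L⁻¹
Q = [Zn²⁺][OH⁻]^2 = 4.87×10⁻¹⁸
Q = 4.87×10⁻¹⁸ < Ksp = 2.96×10⁻¹⁷, so the solution is unsaturated and no precipitate forms.

No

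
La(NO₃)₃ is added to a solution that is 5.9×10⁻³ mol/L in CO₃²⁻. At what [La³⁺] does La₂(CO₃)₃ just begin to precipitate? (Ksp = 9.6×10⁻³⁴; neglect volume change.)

Precipitation of each salt begins when its ion product equals Ksp.
La₂(CO₃)₃(s) ⇌ 2 La³⁺(aq) + 3 CO₃²⁻(aq)
Ksp = [La³⁺]^2[CO₃²⁻]^3 = [La³⁺]^2(5.9×10⁻³)^3
[La³⁺]^2 = 9.6×10⁻³⁴ / (5.9×10⁻³)^3 = 4.7×10⁻²⁷
[La³⁺] = 6.8×10⁻¹⁴ mol/L

6.8×10⁻¹⁴ M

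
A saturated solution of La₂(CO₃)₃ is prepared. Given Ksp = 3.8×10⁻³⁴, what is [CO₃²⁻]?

2.4×10⁻⁷ M

La₂(CO₃)₃(s) ⇌ 2 La³⁺(aq) + 3 CO₃²⁻(aq)
With molar solubility s: [La³⁺] = 2s, [CO₃²⁻] = 3s.
Ksp = [La³⁺]^2[CO₃²⁻]^3 = (2s)^2 · (3s)^3 = 108s^5 = 3.8×10⁻³⁴
s = 8.1×10⁻⁸ mol L⁻¹
[CO₃²⁻] = 3s = 2.4×10⁻⁷ mol L⁻¹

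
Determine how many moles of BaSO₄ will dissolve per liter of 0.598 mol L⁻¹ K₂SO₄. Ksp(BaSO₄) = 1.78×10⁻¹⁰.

BaSO₄(s) ⇌ Ba²⁺(aq) + SO₄²⁻(aq)
The solution already contains SO₄²⁻ at 0.598 mol L⁻¹. Let s be the molar solubility of BaSO₄.
[SO₄²⁻] ≈ 0.598 mol L⁻¹ (common ion dominates); [Ba²⁺] = s.
Ksp = [Ba²⁺][SO₄²⁻] = s(0.598)
s = 1.78×10⁻¹⁰ / (0.598) = 2.98×10⁻¹⁰
s = 2.98×10⁻¹⁰ mol L⁻¹

2.98×10⁻¹⁰ M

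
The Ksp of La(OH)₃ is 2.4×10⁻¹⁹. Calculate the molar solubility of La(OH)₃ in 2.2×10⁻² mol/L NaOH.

2.3×10⁻¹⁴ M

La(OH)₃(s) ⇌ La³⁺(aq) + 3 OH⁻(aq)
With OH⁻ already at 2.2×10⁻² mol/L and s small, take [OH⁻] ≈ 2.2×10⁻² mol/L and [La³⁺] = s.
Ksp = [La³⁺][OH⁻]^3 = s(2.2×10⁻²)^3
s = 2.4×10⁻¹⁹ / (2.2×10⁻²)^3 = 2.3×10⁻¹⁴
s = 2.3×10⁻¹⁴ mol/L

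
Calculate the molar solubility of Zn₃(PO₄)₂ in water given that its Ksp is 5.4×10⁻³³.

1.4×10⁻⁷ M

Zn₃(PO₄)₂(s) ⇌ 3 Zn²⁺(aq) + 2 PO₄³⁻(aq)
Call the molar solubility s, so that [Zn²⁺] = 3s and [PO₄³⁻] = 2s.
Ksp = [Zn²⁺]^3[PO₄³⁻]^2 = (3s)^3 · (2s)^2 = 108s^5
108s^5 = 5.4×10⁻³³  ⇒  s^5 = 5.0×10⁻³⁵
Taking the 5th root, s = 1.4×10⁻⁷ mol/L.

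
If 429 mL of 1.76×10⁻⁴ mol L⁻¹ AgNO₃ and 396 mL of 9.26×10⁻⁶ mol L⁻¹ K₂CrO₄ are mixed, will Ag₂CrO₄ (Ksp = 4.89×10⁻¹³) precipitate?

After mixing, V = 429 mL + 396 mL = 825 mL.
[Ag⁺] = (1.76×10⁻⁴)(429)/825 = 9.15×10⁻⁵ mol L⁻¹
[CrO₄²⁻] = (9.26×10⁻⁶)(396)/825 = 4.44×10⁻⁶ mol L⁻¹
Q = [Ag⁺]^2[CrO₄²⁻] = 3.72×10⁻¹⁴
Q < Ksp (3.72×10⁻¹⁴ vs 4.89×10⁻¹³); the solution remains unsaturated and no precipitate forms.

No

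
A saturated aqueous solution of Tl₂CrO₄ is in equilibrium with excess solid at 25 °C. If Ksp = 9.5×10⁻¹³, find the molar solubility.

6.2×10⁻⁵ M

Tl₂CrO₄(s) ⇌ 2 Tl⁺(aq) + CrO₄²⁻(aq)
Call the molar solubility s, so that [Tl⁺] = 2s and [CrO₄²⁻] = s.
Ksp = [Tl⁺]^2[CrO₄²⁻] = (2s)^2 · s = 4s^3
4s^3 = 9.5×10⁻¹³  ⇒  s^3 = 2.4×10⁻¹³
s = 6.2×10⁻⁵ mol/L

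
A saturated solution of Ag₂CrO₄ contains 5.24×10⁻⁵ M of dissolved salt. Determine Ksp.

Ksp = 5.76×10⁻¹³

Ag₂CrO₄(s) ⇌ 2 Ag⁺(aq) + CrO₄²⁻(aq)
If s mol/L of Ag₂CrO₄ dissolves, [Ag⁺] = 2s and [CrO₄²⁻] = s.
Ksp = [Ag⁺]^2[CrO₄²⁻] = (2s)^2 · s = 4s^3
Ksp = 4 × (5.24×10⁻⁵)^3 = 5.76×10⁻¹³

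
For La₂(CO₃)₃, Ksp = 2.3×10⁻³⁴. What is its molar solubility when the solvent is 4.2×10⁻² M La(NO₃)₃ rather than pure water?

1.7×10⁻¹¹ M

La₂(CO₃)₃(s) ⇌ 2 La³⁺(aq) + 3 CO₃²⁻(aq)
Let s be the solubility of La₂(CO₃)₃ here. The common ion gives [La³⁺] ≈ 4.2×10⁻² M, and [CO₃²⁻] = 3s.
Ksp = [La³⁺]^2[CO₃²⁻]^3 = (4.2×10⁻²)^2(3s)^3
(3s)^3 = 2.3×10⁻³⁴ / (4.2×10⁻²)^2 = 1.3×10⁻³¹
s = 1.7×10⁻¹¹ M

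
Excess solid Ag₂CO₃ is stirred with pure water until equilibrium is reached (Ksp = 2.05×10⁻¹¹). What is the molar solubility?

1.72×10⁻⁴ M

Ag₂CO₃(s) ⇌ 2 Ag⁺(aq) + CO₃²⁻(aq)
If s mol/L of Ag₂CO₃ dissolves, [Ag⁺] = 2s and [CO₃²⁻] = s.
Ksp = [Ag⁺]^2[CO₃²⁻] = (2s)^2 · s = 4s^3
4s^3 = 2.05×10⁻¹¹  ⇒  s^3 = 5.13×10⁻¹²
s = 1.72×10⁻⁴ M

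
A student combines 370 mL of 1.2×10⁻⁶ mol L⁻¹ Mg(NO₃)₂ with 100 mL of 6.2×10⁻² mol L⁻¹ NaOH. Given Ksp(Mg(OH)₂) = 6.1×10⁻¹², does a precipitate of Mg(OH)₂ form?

Yes

Total volume after mixing = 370 + 100 = 470 mL.
[Mg²⁺] = (1.2×10⁻⁶)(370)/470 = 9.4×10⁻⁷ mol L⁻¹
[OH⁻] = (6.2×10⁻²)(100)/470 = 1.3×10⁻² mol L⁻¹
Q = [Mg²⁺][OH⁻]^2 = 1.6×10⁻¹⁰
Since Q (1.6×10⁻¹⁰) exceeds Ksp (6.1×10⁻¹²), Mg(OH)₂ will precipitate.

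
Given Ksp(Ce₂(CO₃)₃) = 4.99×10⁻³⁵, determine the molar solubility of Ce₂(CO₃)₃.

Ce₂(CO₃)₃(s) ⇌ 2 Ce³⁺(aq) + 3 CO₃²⁻(aq)
With molar solubility s: [Ce³⁺] = 2s, [CO₃²⁻] = 3s.
Ksp = [Ce³⁺]^2[CO₃²⁻]^3 = (2s)^2 · (3s)^3 = 108s^5
108s^5 = 4.99×10⁻³⁵  ⇒  s^5 = 4.62×10⁻³⁷
s = 5.41×10⁻⁸ mol L⁻¹

5.41×10⁻⁸ M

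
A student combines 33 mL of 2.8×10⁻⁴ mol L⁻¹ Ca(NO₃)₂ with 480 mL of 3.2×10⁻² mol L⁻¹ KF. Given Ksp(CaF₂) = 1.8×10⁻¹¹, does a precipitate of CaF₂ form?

Yes

After mixing, V = 33 mL + 480 mL = 513 mL.
[Ca²⁺] = (2.8×10⁻⁴)(33)/513 = 1.8×10⁻⁵ mol L⁻¹
[F⁻] = (3.2×10⁻²)(480)/513 = 3.0×10⁻² mol L⁻¹
Q = [Ca²⁺][F⁻]^2 = 1.6×10⁻⁸
Q = 1.6×10⁻⁸ > Ksp = 1.8×10⁻¹¹, so the solution is supersaturated and CaF₂ precipitates.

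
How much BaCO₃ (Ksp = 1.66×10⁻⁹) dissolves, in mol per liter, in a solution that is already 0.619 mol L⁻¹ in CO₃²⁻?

2.68×10⁻⁹ M

BaCO₃(s) ⇌ Ba²⁺(aq) + CO₃²⁻(aq)
CO₃²⁻ is already present at 0.619 mol L⁻¹. If s mol/L of BaCO₃ dissolves, [Ba²⁺] = s while [CO₃²⁻] ≈ 0.619 mol L⁻¹.
Ksp = [Ba²⁺][CO₃²⁻] = s(0.619)
s = 1.66×10⁻⁹ / (0.619) = 2.68×10⁻⁹
s = 2.68×10⁻⁹ mol L⁻¹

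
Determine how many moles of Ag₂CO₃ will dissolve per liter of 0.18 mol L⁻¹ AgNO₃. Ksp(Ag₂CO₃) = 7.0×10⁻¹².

2.2×10⁻¹⁰ M

Ag₂CO₃(s) ⇌ 2 Ag⁺(aq) + CO₃²⁻(aq)
With Ag⁺ already at 0.18 mol L⁻¹ and s small, take [Ag⁺] ≈ 0.18 mol L⁻¹ and [CO₃²⁻] = s.
Ksp = [Ag⁺]^2[CO₃²⁻] = (0.18)^2s
s = 7.0×10⁻¹² / (0.18)^2 = 2.2×10⁻¹⁰
s = 2.2×10⁻¹⁰ mol L⁻¹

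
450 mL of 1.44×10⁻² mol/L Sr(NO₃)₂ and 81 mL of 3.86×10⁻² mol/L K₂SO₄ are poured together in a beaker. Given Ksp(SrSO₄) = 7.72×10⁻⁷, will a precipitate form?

Yes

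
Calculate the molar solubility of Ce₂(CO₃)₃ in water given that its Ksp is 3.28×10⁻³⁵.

4.97×10⁻⁸ M

Ce₂(CO₃)₃(s) ⇌ 2 Ce³⁺(aq) + 3 CO₃²⁻(aq)
If s mol/L of Ce₂(CO₃)₃ dissolves, [Ce³⁺] = 2s and [CO₃²⁻] = 3s.
Ksp = [Ce³⁺]^2[CO₃²⁻]^3 = (2s)^2 · (3s)^3 = 108s^5
108s^5 = 3.28×10⁻³⁵  ⇒  s^5 = 3.04×10⁻³⁷
s = (3.04×10⁻³⁷)^(1/5) = 4.97×10⁻⁸ mol/L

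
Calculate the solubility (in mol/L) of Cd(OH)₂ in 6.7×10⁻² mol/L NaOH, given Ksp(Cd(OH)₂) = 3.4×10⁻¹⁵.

Cd(OH)₂(s) ⇌ Cd²⁺(aq) + 2 OH⁻(aq)
OH⁻ is already present at 6.7×10⁻² mol/L. If s mol/L of Cd(OH)₂ dissolves, [Cd²⁺] = s while [OH⁻] ≈ 6.7×10⁻² mol/L.
Ksp = [Cd²⁺][OH⁻]^2 = s(6.7×10⁻²)^2
s = 3.4×10⁻¹⁵ / (6.7×10⁻²)^2 = 7.6×10⁻¹³
s = 7.6×10⁻¹³ mol/L

7.6×10⁻¹³ M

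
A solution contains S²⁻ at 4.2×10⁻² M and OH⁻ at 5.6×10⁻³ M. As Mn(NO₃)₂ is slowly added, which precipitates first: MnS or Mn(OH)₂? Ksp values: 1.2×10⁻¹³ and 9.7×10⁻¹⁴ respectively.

MnS

Precipitation of each salt begins when its ion product equals Ksp.
For MnS: [Mn²⁺] = (Ksp/[S²⁻]) = 2.9×10⁻¹² M
For Mn(OH)₂: [Mn²⁺] = (Ksp/[OH⁻]^2) = 3.1×10⁻⁹ M
MnS requires the lower [Mn²⁺], so it precipitates first.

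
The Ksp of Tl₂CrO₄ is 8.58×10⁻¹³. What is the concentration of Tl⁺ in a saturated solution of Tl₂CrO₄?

Tl₂CrO₄(s) ⇌ 2 Tl⁺(aq) + CrO₄²⁻(aq)
If s mol/L of Tl₂CrO₄ dissolves, [Tl⁺] = 2s and [CrO₄²⁻] = s.
Ksp = [Tl⁺]^2[CrO₄²⁻] = (2s)^2 · s = 4s^3 = 8.58×10⁻¹³
s = 5.99×10⁻⁵ mol/L
[Tl⁺] = 2s = 1.20×10⁻⁴ mol/L

1.20×10⁻⁴ M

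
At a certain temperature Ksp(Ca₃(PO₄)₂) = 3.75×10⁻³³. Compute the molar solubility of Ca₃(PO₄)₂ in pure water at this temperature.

Ca₃(PO₄)₂(s) ⇌ 3 Ca²⁺(aq) + 2 PO₄³⁻(aq)
Let s be the molar solubility. Then [Ca²⁺] = 3s and [PO₄³⁻] = 2s.
Ksp = [Ca²⁺]^3[PO₄³⁻]^2 = (3s)^3 · (2s)^2 = 108s^5
108s^5 = 3.75×10⁻³³  ⇒  s^5 = 3.47×10⁻³⁵
s = (3.47×10⁻³⁵)^(1/5) = 1.28×10⁻⁷ mol/L

1.28×10⁻⁷ M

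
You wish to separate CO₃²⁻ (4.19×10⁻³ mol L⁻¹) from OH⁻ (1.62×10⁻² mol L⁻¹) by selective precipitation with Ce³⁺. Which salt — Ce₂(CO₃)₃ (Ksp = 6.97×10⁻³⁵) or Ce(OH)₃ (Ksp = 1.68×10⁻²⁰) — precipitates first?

The threshold for precipitation is Q = Ksp.
For Ce₂(CO₃)₃: [Ce³⁺] = (Ksp/[CO₃²⁻]^3)^(1/2) = 3.08×10⁻¹⁴ mol L⁻¹
For Ce(OH)₃: [Ce³⁺] = (Ksp/[OH⁻]^3) = 3.95×10⁻¹⁵ mol L⁻¹
Since Ce(OH)₃ needs less Ce³⁺ to reach saturation, it precipitates first.

Ce(OH)₃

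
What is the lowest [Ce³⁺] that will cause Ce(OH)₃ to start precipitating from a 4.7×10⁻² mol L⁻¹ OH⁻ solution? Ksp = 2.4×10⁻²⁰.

2.3×10⁻¹⁶ M

The threshold for precipitation is Q = Ksp.
Ce(OH)₃(s) ⇌ Ce³⁺(aq) + 3 OH⁻(aq)
Ksp = [Ce³⁺][OH⁻]^3 = [Ce³⁺](4.7×10⁻²)^3
[Ce³⁺] = 2.4×10⁻²⁰ / (4.7×10⁻²)^3 = 2.3×10⁻¹⁶
[Ce³⁺] = 2.3×10⁻¹⁶ mol L⁻¹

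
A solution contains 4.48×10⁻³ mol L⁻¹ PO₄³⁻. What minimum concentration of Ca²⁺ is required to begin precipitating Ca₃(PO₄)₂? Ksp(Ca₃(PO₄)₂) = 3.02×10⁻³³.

5.32×10⁻¹⁰ M

A salt starts to precipitate once the ion product Q reaches its Ksp.
Ca₃(PO₄)₂(s) ⇌ 3 Ca²⁺(aq) + 2 PO₄³⁻(aq)
Ksp = [Ca²⁺]^3[PO₄³⁻]^2 = [Ca²⁺]^3(4.48×10⁻³)^2
[Ca²⁺]^3 = 3.02×10⁻³³ / (4.48×10⁻³)^2 = 1.50×10⁻²⁸
[Ca²⁺] = 5.32×10⁻¹⁰ mol L⁻¹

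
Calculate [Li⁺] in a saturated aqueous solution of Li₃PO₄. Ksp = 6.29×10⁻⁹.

Li₃PO₄(s) ⇌ 3 Li⁺(aq) + PO₄³⁻(aq)
Call the molar solubility s, so that [Li⁺] = 3s and [PO₄³⁻] = s.
Ksp = [Li⁺]^3[PO₄³⁻] = (3s)^3 · s = 27s^4 = 6.29×10⁻⁹
s = 3.91×10⁻³ mol/L
[Li⁺] = 3s = 1.17×10⁻² mol/L

1.17×10⁻² M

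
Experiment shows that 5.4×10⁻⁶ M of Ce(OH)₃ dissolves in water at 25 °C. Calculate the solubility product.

Ksp = 2.3×10⁻²⁰

Ce(OH)₃(s) ⇌ Ce³⁺(aq) + 3 OH⁻(aq)
Call the molar solubility s, so that [Ce³⁺] = s and [OH⁻] = 3s.
Ksp = [Ce³⁺][OH⁻]^3 = s · (3s)^3 = 27s^4
Ksp = 27 × (5.4×10⁻⁶)^4 = 2.3×10⁻²⁰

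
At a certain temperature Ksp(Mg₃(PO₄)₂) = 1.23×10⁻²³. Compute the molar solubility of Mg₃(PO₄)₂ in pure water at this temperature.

1.03×10⁻⁵ M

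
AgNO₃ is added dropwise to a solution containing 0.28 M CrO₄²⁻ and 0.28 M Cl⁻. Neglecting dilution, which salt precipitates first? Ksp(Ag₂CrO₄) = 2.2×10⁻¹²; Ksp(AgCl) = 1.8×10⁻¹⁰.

Precipitation begins when Q = Ksp.
For Ag₂CrO₄: [Ag⁺] = (Ksp/[CrO₄²⁻])^(1/2) = 2.8×10⁻⁶ M
For AgCl: [Ag⁺] = (Ksp/[Cl⁻]) = 6.4×10⁻¹⁰ M
Since AgCl needs less Ag⁺ to reach saturation, it precipitates first.

AgCl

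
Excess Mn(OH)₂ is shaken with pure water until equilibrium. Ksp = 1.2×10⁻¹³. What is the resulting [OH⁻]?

Mn(OH)₂(s) ⇌ Mn²⁺(aq) + 2 OH⁻(aq)
Call the molar solubility s, so that [Mn²⁺] = s and [OH⁻] = 2s.
Ksp = [Mn²⁺][OH⁻]^2 = s · (2s)^2 = 4s^3 = 1.2×10⁻¹³
s = 3.1×10⁻⁵ mol/L
[OH⁻] = 2s = 6.2×10⁻⁵ mol/L

6.2×10⁻⁵ M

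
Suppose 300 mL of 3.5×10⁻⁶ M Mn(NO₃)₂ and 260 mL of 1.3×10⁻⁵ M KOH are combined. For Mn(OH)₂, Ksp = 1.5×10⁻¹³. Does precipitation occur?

After mixing, V = 300 mL + 260 mL = 560 mL.
[Mn²⁺] = (3.5×10⁻⁶)(300)/560 = 1.9×10⁻⁶ M
[OH⁻] = (1.3×10⁻⁵)(260)/560 = 6.0×10⁻⁶ M
Q = [Mn²⁺][OH⁻]^2 = 6.8×10⁻¹⁷
Q < Ksp (6.8×10⁻¹⁷ vs 1.5×10⁻¹³); the solution remains unsaturated and no precipitate forms.

No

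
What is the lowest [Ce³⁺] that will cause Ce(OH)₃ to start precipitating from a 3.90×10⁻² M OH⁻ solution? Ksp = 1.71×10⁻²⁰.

Each salt precipitates once Q = Ksp for that salt.
Ce(OH)₃(s) ⇌ Ce³⁺(aq) + 3 OH⁻(aq)
Ksp = [Ce³⁺][OH⁻]^3 = [Ce³⁺](3.90×10⁻²)^3
[Ce³⁺] = 1.71×10⁻²⁰ / (3.90×10⁻²)^3 = 2.88×10⁻¹⁶
[Ce³⁺] = 2.88×10⁻¹⁶ M

2.88×10⁻¹⁶ M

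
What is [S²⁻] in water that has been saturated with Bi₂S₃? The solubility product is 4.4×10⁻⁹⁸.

Bi₂S₃(s) ⇌ 2 Bi³⁺(aq) + 3 S²⁻(aq)
With molar solubility s: [Bi³⁺] = 2s, [S²⁻] = 3s.
Ksp = [Bi³⁺]^2[S²⁻]^3 = (2s)^2 · (3s)^3 = 108s^5 = 4.4×10⁻⁹⁸
s = 1.3×10⁻²⁰ mol L⁻¹
[S²⁻] = 3s = 4.0×10⁻²⁰ mol L⁻¹

4.0×10⁻²⁰ M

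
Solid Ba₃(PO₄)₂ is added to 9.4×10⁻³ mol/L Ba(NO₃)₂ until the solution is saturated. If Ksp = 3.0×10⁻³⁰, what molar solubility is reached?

9.5×10⁻¹³ M

Ba₃(PO₄)₂(s) ⇌ 3 Ba²⁺(aq) + 2 PO₄³⁻(aq)
The solution already contains Ba²⁺ at 9.4×10⁻³ mol/L. Let s be the molar solubility of Ba₃(PO₄)₂.
[Ba²⁺] ≈ 9.4×10⁻³ mol/L (common ion dominates); [PO₄³⁻] = 2s.
Ksp = [Ba²⁺]^3[PO₄³⁻]^2 = (9.4×10⁻³)^3(2s)^2
(2s)^2 = 3.0×10⁻³⁰ / (9.4×10⁻³)^3 = 3.6×10⁻²⁴
s = 9.5×10⁻¹³ mol/L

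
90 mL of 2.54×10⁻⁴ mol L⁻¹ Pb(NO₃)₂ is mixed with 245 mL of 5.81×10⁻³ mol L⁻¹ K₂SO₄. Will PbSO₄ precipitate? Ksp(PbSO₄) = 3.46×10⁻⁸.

After mixing, V = 90 mL + 245 mL = 335 mL.
[Pb²⁺] = (2.54×10⁻⁴)(90)/335 = 6.82×10⁻⁵ mol L⁻¹
[SO₄²⁻] = (5.81×10⁻³)(245)/335 = 4.25×10⁻³ mol L⁻¹
Q = [Pb²⁺][SO₄²⁻] = 2.90×10⁻⁷
Since Q (2.90×10⁻⁷) exceeds Ksp (3.46×10⁻⁸), PbSO₄ will precipitate.

Yes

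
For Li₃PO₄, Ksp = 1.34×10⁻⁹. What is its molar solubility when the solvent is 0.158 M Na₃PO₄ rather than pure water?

Li₃PO₄(s) ⇌ 3 Li⁺(aq) + PO₄³⁻(aq)
With PO₄³⁻ already at 0.158 M and s small, take [PO₄³⁻] ≈ 0.158 M and [Li⁺] = 3s.
Ksp = [Li⁺]^3[PO₄³⁻] = (3s)^3(0.158)
(3s)^3 = 1.34×10⁻⁹ / (0.158) = 8.48×10⁻⁹
s = 6.80×10⁻⁴ M

6.80×10⁻⁴ M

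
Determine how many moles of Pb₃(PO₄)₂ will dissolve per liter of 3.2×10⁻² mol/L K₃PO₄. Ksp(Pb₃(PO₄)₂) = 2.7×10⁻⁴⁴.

Pb₃(PO₄)₂(s) ⇌ 3 Pb²⁺(aq) + 2 PO₄³⁻(aq)
With PO₄³⁻ already at 3.2×10⁻² mol/L and s small, take [PO₄³⁻] ≈ 3.2×10⁻² mol/L and [Pb²⁺] = 3s.
Ksp = [Pb²⁺]^3[PO₄³⁻]^2 = (3s)^3(3.2×10⁻²)^2
(3s)^3 = 2.7×10⁻⁴⁴ / (3.2×10⁻²)^2 = 2.6×10⁻⁴¹
s = 9.9×10⁻¹⁵ mol/L

9.9×10⁻¹⁵ M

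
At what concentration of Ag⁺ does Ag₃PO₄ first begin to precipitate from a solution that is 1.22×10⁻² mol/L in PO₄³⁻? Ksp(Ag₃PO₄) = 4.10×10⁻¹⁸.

6.95×10⁻⁶ M

The threshold for precipitation is Q = Ksp.
Ag₃PO₄(s) ⇌ 3 Ag⁺(aq) + PO₄³⁻(aq)
Ksp = [Ag⁺]^3[PO₄³⁻] = [Ag⁺]^3(1.22×10⁻²)
[Ag⁺]^3 = 4.10×10⁻¹⁸ / (1.22×10⁻²) = 3.36×10⁻¹⁶
[Ag⁺] = 6.95×10⁻⁶ mol/L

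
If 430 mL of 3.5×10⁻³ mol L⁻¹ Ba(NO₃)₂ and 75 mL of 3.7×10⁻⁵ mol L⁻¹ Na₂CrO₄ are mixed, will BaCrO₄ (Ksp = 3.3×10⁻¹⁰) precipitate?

After mixing, V = 430 mL + 75 mL = 505 mL.
[Ba²⁺] = (3.5×10⁻³)(430)/505 = 3.0×10⁻³ mol L⁻¹
[CrO₄²⁻] = (3.7×10⁻⁵)(75)/505 = 5.5×10⁻⁶ mol L⁻¹
Q = [Ba²⁺][CrO₄²⁻] = 1.6×10⁻⁸
Q = 1.6×10⁻⁸ > Ksp = 3.3×10⁻¹⁰, so the solution is supersaturated and BaCrO₄ precipitates.

Yes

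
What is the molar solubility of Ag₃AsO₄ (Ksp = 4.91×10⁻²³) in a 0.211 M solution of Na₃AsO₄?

2.05×10⁻⁸ M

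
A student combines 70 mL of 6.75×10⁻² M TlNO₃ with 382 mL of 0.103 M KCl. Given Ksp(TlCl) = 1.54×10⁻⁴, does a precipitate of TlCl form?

Yes

The combined volume is 452 mL.
[Tl⁺] = (6.75×10⁻²)(70)/452 = 1.05×10⁻² M
[Cl⁻] = (0.103)(382)/452 = 8.70×10⁻² M
Q = [Tl⁺][Cl⁻] = 9.10×10⁻⁴
Because Q > Ksp (9.10×10⁻⁴ vs 1.54×10⁻⁴), a precipitate of TlCl forms.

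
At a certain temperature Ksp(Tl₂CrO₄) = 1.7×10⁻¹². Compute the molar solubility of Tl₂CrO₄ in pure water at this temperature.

7.5×10⁻⁵ M

Tl₂CrO₄(s) ⇌ 2 Tl⁺(aq) + CrO₄²⁻(aq)
Call the molar solubility s, so that [Tl⁺] = 2s and [CrO₄²⁻] = s.
Ksp = [Tl⁺]^2[CrO₄²⁻] = (2s)^2 · s = 4s^3
4s^3 = 1.7×10⁻¹²  ⇒  s^3 = 4.3×10⁻¹³
s = (4.3×10⁻¹³)^(1/3) = 7.5×10⁻⁵ M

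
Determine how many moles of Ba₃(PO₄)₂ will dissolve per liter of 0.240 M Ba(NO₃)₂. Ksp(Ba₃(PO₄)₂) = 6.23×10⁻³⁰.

1.06×10⁻¹⁴ M

Ba₃(PO₄)₂(s) ⇌ 3 Ba²⁺(aq) + 2 PO₄³⁻(aq)
Ba²⁺ is already present at 0.240 M. If s mol/L of Ba₃(PO₄)₂ dissolves, [PO₄³⁻] = 2s while [Ba²⁺] ≈ 0.240 M.
Ksp = [Ba²⁺]^3[PO₄³⁻]^2 = (0.240)^3(2s)^2
(2s)^2 = 6.23×10⁻³⁰ / (0.240)^3 = 4.51×10⁻²⁸
s = 1.06×10⁻¹⁴ M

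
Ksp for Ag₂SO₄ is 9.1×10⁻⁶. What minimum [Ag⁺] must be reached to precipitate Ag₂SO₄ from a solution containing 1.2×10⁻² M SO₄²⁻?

2.8×10⁻² M

Each salt precipitates once Q = Ksp for that salt.
Ag₂SO₄(s) ⇌ 2 Ag⁺(aq) + SO₄²⁻(aq)
Ksp = [Ag⁺]^2[SO₄²⁻] = [Ag⁺]^2(1.2×10⁻²)
[Ag⁺]^2 = 9.1×10⁻⁶ / (1.2×10⁻²) = 7.6×10⁻⁴
[Ag⁺] = 2.8×10⁻² M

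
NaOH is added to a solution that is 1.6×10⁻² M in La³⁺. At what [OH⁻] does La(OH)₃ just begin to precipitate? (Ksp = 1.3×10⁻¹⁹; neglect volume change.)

A salt starts to precipitate once the ion product Q reaches its Ksp.
La(OH)₃(s) ⇌ La³⁺(aq) + 3 OH⁻(aq)
Ksp = [La³⁺][OH⁻]^3 = [OH⁻]^3(1.6×10⁻²)
[OH⁻]^3 = 1.3×10⁻¹⁹ / (1.6×10⁻²) = 8.1×10⁻¹⁸
[OH⁻] = 2.0×10⁻⁶ M

2.0×10⁻⁶ M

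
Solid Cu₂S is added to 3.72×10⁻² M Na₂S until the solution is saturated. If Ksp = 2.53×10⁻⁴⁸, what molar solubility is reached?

Cu₂S(s) ⇌ 2 Cu⁺(aq) + S²⁻(aq)
S²⁻ is already present at 3.72×10⁻² M. If s mol/L of Cu₂S dissolves, [Cu⁺] = 2s while [S²⁻] ≈ 3.72×10⁻² M.
Ksp = [Cu⁺]^2[S²⁻] = (2s)^2(3.72×10⁻²)
(2s)^2 = 2.53×10⁻⁴⁸ / (3.72×10⁻²) = 6.80×10⁻⁴⁷
s = 4.12×10⁻²⁴ M

4.12×10⁻²⁴ M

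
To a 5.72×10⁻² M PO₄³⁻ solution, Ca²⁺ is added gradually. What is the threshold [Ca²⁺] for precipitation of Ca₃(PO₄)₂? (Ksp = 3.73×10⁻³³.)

1.04×10⁻¹⁰ M

Precipitation begins when Q = Ksp.
Ca₃(PO₄)₂(s) ⇌ 3 Ca²⁺(aq) + 2 PO₄³⁻(aq)
Ksp = [Ca²⁺]^3[PO₄³⁻]^2 = [Ca²⁺]^3(5.72×10⁻²)^2
[Ca²⁺]^3 = 3.73×10⁻³³ / (5.72×10⁻²)^2 = 1.14×10⁻³⁰
[Ca²⁺] = 1.04×10⁻¹⁰ M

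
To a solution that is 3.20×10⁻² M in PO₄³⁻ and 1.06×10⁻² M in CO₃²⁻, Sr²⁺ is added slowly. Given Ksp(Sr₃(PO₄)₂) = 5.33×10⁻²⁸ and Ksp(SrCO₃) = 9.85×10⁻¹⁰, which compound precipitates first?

Sr₃(PO₄)₂

A salt starts to precipitate once the ion product Q reaches its Ksp.
For Sr₃(PO₄)₂: [Sr²⁺] = (Ksp/[PO₄³⁻]^2)^(1/3) = 8.04×10⁻⁹ M
For SrCO₃: [Sr²⁺] = (Ksp/[CO₃²⁻]) = 9.29×10⁻⁸ M
Sr₃(PO₄)₂ requires the lower [Sr²⁺], so it precipitates first.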